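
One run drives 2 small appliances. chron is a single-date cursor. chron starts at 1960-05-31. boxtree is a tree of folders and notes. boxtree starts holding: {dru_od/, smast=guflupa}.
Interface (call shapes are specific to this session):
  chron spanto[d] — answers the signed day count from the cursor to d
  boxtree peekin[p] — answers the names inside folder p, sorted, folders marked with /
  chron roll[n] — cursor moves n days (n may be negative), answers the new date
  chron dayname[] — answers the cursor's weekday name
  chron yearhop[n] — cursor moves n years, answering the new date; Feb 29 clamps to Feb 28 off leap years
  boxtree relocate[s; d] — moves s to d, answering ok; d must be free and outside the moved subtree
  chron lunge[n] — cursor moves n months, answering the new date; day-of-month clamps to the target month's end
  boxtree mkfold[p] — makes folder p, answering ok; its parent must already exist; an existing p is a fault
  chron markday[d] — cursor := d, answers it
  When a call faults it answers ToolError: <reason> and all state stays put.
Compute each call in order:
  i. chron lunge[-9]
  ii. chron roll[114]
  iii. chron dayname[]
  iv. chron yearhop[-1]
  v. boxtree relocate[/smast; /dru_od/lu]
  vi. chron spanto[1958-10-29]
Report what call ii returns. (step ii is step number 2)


Answer: 1959-12-23

Derivation:
$ chron lunge n: -9
= 1959-08-31
$ chron roll n: 114
= 1959-12-23
$ chron dayname
= Wednesday
$ chron yearhop n: -1
= 1958-12-23
$ boxtree relocate s: /smast d: /dru_od/lu
= ok
$ chron spanto d: 1958-10-29
= -55


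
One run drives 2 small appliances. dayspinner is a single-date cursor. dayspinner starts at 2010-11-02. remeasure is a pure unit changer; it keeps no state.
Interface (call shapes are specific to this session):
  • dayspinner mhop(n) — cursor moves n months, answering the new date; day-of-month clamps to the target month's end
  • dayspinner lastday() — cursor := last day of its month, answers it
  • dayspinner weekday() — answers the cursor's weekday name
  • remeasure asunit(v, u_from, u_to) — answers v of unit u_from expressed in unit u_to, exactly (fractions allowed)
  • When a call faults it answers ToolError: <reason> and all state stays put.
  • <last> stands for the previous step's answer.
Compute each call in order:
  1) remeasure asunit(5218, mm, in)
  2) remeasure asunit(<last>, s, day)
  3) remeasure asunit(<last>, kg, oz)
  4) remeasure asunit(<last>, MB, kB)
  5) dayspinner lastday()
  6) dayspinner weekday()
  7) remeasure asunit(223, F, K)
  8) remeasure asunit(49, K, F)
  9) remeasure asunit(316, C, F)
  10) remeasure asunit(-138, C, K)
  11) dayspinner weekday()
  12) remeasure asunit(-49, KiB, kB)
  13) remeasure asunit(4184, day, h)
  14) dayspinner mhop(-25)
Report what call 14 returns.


Answer: 2008-10-30

Derivation:
// remeasure asunit(5218, mm, in) == 26090/127
// remeasure asunit(<last>, s, day) == 2609/1097280
// remeasure asunit(<last>, kg, oz) == 13045000000/155536823673
// remeasure asunit(<last>, MB, kB) == 13045000000000/155536823673
// dayspinner lastday() == 2010-11-30
// dayspinner weekday() == Tuesday
// remeasure asunit(223, F, K) == 68267/180
// remeasure asunit(49, K, F) == -37147/100
// remeasure asunit(316, C, F) == 3004/5
// remeasure asunit(-138, C, K) == 2703/20
// dayspinner weekday() == Tuesday
// remeasure asunit(-49, KiB, kB) == -6272/125
// remeasure asunit(4184, day, h) == 100416
// dayspinner mhop(-25) == 2008-10-30


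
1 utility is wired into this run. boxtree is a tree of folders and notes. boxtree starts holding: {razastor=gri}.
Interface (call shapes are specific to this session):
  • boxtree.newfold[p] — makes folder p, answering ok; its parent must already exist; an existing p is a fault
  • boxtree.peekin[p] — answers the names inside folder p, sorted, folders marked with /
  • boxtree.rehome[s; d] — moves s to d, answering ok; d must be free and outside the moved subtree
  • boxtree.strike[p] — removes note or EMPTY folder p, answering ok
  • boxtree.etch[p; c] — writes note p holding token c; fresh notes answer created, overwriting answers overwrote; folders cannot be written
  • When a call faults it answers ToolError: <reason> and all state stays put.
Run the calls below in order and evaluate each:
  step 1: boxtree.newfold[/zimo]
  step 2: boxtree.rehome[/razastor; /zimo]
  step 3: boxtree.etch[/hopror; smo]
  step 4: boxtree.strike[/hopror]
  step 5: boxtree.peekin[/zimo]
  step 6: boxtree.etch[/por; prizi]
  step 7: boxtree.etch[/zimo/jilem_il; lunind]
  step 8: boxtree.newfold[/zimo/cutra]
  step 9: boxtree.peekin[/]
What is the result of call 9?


Do: boxtree.newfold[p=/zimo]
See: ok
Do: boxtree.rehome[s=/razastor; d=/zimo]
See: ToolError: exists
Do: boxtree.etch[p=/hopror; c=smo]
See: created
Do: boxtree.strike[p=/hopror]
See: ok
Do: boxtree.peekin[p=/zimo]
See: []
Do: boxtree.etch[p=/por; c=prizi]
See: created
Do: boxtree.etch[p=/zimo/jilem_il; c=lunind]
See: created
Do: boxtree.newfold[p=/zimo/cutra]
See: ok
Do: boxtree.peekin[p=/]
See: [por, razastor, zimo/]

Answer: [por, razastor, zimo/]


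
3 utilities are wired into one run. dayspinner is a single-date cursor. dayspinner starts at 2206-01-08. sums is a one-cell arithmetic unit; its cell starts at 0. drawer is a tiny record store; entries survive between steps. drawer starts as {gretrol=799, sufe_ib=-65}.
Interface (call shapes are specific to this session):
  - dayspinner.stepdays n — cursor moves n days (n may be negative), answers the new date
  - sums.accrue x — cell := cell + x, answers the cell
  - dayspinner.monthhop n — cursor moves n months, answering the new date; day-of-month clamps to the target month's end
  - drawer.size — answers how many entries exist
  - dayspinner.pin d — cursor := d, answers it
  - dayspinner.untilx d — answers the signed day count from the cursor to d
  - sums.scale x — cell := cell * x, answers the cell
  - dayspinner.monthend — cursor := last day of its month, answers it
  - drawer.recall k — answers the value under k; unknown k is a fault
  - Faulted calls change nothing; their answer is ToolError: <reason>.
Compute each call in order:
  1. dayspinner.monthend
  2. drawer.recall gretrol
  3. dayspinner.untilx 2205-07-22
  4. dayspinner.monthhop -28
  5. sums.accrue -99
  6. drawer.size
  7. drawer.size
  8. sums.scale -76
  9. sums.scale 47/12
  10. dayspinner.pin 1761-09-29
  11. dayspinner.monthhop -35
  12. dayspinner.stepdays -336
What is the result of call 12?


==> dayspinner.monthend()
<== 2206-01-31
==> drawer.recall(k='gretrol')
<== 799
==> dayspinner.untilx(d='2205-07-22')
<== -193
==> dayspinner.monthhop(n='-28')
<== 2203-09-30
==> sums.accrue(x='-99')
<== -99
==> drawer.size()
<== 2
==> drawer.size()
<== 2
==> sums.scale(x='-76')
<== 7524
==> sums.scale(x='47/12')
<== 29469
==> dayspinner.pin(d='1761-09-29')
<== 1761-09-29
==> dayspinner.monthhop(n='-35')
<== 1758-10-29
==> dayspinner.stepdays(n='-336')
<== 1757-11-27

Answer: 1757-11-27


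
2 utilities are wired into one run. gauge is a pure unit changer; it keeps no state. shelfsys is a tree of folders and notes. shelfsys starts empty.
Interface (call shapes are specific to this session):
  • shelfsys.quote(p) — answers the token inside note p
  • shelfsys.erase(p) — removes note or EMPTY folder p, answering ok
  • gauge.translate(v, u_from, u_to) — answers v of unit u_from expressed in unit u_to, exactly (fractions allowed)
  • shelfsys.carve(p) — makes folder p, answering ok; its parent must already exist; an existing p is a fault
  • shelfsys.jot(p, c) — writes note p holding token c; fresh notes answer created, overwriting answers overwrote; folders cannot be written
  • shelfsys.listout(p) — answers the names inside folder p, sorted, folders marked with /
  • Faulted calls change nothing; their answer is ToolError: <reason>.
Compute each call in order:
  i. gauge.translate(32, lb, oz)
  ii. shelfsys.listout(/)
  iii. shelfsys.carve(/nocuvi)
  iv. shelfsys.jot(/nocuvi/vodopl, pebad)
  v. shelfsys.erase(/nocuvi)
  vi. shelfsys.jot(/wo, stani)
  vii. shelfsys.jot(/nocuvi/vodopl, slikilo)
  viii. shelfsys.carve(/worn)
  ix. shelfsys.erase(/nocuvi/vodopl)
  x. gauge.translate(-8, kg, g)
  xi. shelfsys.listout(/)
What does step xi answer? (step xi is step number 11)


Answer: [nocuvi/, wo, worn/]

Derivation:
Then gauge.translate using v: 32, u_from: lb, u_to: oz, giving 512.
Using shelfsys.listout using p: /, and observe [].
Invoking shelfsys.carve using p: /nocuvi, giving ok.
I call shelfsys.jot using p: /nocuvi/vodopl, c: pebad, and see created.
Then shelfsys.erase using p: /nocuvi, and see ToolError: not empty.
I run shelfsys.jot using p: /wo, c: stani, and observe created.
I invoke shelfsys.jot using p: /nocuvi/vodopl, c: slikilo, — result: overwrote.
Invoking shelfsys.carve using p: /worn, → ok.
I call shelfsys.erase using p: /nocuvi/vodopl, yielding ok.
Now I run gauge.translate using v: -8, u_from: kg, u_to: g, yielding -8000.
Calling shelfsys.listout using p: /: [nocuvi/, wo, worn/].


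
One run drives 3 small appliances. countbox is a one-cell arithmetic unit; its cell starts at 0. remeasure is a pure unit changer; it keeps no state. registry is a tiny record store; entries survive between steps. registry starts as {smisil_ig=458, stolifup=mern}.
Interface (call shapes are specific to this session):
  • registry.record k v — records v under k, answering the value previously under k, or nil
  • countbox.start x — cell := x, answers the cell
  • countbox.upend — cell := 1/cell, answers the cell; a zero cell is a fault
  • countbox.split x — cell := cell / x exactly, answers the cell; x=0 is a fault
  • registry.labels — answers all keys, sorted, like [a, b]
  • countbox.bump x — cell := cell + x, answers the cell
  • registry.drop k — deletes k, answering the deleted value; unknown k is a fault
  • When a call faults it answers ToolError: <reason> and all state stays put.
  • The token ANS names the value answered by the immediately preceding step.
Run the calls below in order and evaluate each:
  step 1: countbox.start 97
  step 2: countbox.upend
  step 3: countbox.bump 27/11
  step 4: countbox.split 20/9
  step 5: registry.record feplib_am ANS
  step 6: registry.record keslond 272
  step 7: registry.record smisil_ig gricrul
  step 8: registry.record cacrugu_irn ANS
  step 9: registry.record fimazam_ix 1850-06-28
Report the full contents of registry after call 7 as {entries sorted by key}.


# 1. start(97) == 97
# 2. upend() == 1/97
# 3. bump(27/11) == 2630/1067
# 4. split(20/9) == 2367/2134
# 5. record(feplib_am, ANS) == nil
# 6. record(keslond, 272) == nil
# 7. record(smisil_ig, gricrul) == 458
# 8. record(cacrugu_irn, ANS) == nil
# 9. record(fimazam_ix, 1850-06-28) == nil

Answer: {feplib_am=2367/2134, keslond=272, smisil_ig=gricrul, stolifup=mern}


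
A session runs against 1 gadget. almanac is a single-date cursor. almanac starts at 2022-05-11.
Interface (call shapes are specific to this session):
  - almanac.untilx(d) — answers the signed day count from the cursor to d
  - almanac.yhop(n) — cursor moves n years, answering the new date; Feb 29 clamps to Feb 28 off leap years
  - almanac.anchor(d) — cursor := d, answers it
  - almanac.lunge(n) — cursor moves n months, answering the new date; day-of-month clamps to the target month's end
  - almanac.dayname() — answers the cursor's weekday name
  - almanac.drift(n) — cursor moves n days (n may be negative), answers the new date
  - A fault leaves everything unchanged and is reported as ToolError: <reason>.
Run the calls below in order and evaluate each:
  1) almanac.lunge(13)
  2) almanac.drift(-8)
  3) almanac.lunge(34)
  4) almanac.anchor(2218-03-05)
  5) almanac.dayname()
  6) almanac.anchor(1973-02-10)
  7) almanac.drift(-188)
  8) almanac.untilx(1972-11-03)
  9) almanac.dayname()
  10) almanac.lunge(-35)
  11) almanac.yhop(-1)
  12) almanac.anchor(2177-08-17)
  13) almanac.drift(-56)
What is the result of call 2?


Step: lunge[13]
Result: 2023-06-11
Step: drift[-8]
Result: 2023-06-03
Step: lunge[34]
Result: 2026-04-03
Step: anchor[2218-03-05]
Result: 2218-03-05
Step: dayname[]
Result: Thursday
Step: anchor[1973-02-10]
Result: 1973-02-10
Step: drift[-188]
Result: 1972-08-06
Step: untilx[1972-11-03]
Result: 89
Step: dayname[]
Result: Sunday
Step: lunge[-35]
Result: 1969-09-06
Step: yhop[-1]
Result: 1968-09-06
Step: anchor[2177-08-17]
Result: 2177-08-17
Step: drift[-56]
Result: 2177-06-22

Answer: 2023-06-03


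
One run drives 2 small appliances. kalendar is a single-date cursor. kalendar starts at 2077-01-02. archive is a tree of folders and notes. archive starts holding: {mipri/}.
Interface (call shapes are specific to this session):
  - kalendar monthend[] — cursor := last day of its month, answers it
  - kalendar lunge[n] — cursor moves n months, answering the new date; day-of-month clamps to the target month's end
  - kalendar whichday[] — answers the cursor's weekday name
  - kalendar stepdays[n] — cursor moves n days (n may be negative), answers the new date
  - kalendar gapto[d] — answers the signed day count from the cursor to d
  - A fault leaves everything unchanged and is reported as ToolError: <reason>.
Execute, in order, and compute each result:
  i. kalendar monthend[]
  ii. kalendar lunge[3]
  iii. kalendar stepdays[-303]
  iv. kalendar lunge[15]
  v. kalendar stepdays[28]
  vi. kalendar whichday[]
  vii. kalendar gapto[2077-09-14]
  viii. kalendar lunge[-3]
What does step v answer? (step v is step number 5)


I run kalendar monthend, giving 2077-01-31.
Next I call kalendar lunge(n=3), — result: 2077-04-30.
I try kalendar stepdays(n=-303), → 2076-07-01.
I run kalendar lunge(n=15), and see 2077-10-01.
I invoke kalendar stepdays(n=28), giving 2077-10-29.
I try kalendar whichday(), giving Friday.
Using kalendar gapto(d=2077-09-14), which returns -45.
I call kalendar lunge(n=-3), yielding 2077-07-29.

Answer: 2077-10-29


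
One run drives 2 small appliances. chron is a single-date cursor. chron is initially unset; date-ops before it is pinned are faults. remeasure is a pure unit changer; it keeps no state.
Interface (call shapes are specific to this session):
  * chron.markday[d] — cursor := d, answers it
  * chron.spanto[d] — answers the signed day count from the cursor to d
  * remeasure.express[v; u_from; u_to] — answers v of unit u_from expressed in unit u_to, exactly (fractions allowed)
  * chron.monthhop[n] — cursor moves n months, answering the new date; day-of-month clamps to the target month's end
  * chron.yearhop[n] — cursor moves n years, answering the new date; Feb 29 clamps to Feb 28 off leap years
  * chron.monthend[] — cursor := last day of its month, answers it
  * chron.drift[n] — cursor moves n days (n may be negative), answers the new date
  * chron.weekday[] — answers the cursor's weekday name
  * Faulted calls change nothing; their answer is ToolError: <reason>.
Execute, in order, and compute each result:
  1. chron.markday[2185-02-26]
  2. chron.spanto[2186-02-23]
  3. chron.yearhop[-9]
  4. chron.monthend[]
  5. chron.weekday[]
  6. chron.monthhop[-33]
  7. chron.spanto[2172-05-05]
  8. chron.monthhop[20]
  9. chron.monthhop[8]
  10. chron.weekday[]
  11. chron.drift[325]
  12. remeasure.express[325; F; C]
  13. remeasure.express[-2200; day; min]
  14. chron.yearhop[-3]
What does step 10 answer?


Answer: Friday

Derivation:
Then chron.markday(2185-02-26), and see 2185-02-26.
I try chron.spanto(2186-02-23), and see 362.
I use chron.yearhop(-9), and get 2176-02-26.
I invoke chron.monthend, and get 2176-02-29.
Next I call chron.weekday(), giving Thursday.
Next I call chron.monthhop(-33), — result: 2173-05-29.
Calling chron.spanto(2172-05-05), and observe -389.
Using chron.monthhop(20), → 2175-01-29.
I invoke chron.monthhop(8), and get 2175-09-29.
Then chron.weekday, giving Friday.
Now I run chron.drift(325), which returns 2176-08-19.
Using remeasure.express(325, F, C): 1465/9.
Using remeasure.express(-2200, day, min): -3168000.
Calling chron.yearhop(-3), — result: 2173-08-19.


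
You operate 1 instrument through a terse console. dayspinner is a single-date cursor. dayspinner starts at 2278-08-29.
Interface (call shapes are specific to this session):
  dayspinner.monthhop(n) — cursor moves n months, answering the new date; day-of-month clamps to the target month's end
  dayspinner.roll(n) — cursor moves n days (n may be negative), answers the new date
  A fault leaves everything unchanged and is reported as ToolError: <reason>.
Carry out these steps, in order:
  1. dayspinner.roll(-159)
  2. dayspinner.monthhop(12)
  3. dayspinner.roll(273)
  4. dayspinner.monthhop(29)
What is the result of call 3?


-- 1. dayspinner.roll(n='-159') -> 2278-03-23
-- 2. dayspinner.monthhop(n='12') -> 2279-03-23
-- 3. dayspinner.roll(n='273') -> 2279-12-21
-- 4. dayspinner.monthhop(n='29') -> 2282-05-21

Answer: 2279-12-21


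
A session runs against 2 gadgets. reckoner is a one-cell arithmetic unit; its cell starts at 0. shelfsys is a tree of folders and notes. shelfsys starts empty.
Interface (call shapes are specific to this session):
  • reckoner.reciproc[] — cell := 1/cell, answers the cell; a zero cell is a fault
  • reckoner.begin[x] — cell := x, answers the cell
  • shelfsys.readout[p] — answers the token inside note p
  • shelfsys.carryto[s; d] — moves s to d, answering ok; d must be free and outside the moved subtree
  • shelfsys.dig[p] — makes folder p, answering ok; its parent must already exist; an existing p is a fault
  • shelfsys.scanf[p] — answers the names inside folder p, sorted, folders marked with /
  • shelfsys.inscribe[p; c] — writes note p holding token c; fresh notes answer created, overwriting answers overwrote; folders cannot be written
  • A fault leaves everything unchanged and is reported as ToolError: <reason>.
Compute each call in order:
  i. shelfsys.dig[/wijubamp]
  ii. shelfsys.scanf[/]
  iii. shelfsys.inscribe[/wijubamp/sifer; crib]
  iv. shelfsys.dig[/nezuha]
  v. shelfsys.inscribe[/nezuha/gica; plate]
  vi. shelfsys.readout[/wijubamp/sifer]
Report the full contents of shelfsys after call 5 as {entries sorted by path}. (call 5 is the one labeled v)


·→ dig(p=/wijubamp)
·← ok
·→ scanf(p=/)
·← [wijubamp/]
·→ inscribe(p=/wijubamp/sifer, c=crib)
·← created
·→ dig(p=/nezuha)
·← ok
·→ inscribe(p=/nezuha/gica, c=plate)
·← created
·→ readout(p=/wijubamp/sifer)
·← crib

Answer: {nezuha/, nezuha/gica=plate, wijubamp/, wijubamp/sifer=crib}


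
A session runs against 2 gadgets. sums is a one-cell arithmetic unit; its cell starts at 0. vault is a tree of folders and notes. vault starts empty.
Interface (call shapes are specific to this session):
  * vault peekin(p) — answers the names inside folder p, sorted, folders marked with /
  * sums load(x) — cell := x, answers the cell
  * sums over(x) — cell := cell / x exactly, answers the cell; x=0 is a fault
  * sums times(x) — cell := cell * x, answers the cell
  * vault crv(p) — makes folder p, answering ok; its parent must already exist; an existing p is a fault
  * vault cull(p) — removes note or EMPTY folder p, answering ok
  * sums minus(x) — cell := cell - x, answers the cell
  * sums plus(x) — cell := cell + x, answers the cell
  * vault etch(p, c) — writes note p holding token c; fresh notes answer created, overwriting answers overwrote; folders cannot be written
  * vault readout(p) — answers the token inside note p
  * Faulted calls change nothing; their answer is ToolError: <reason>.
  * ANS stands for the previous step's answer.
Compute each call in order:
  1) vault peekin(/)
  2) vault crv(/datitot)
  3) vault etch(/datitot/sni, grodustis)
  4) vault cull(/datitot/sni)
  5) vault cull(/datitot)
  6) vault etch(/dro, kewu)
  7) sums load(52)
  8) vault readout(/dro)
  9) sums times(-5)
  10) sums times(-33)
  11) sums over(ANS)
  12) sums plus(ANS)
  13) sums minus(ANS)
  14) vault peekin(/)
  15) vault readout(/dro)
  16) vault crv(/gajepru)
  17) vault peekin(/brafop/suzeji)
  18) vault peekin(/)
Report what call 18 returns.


! vault peekin(p=/) ~> []
! vault crv(p=/datitot) ~> ok
! vault etch(p=/datitot/sni, c=grodustis) ~> created
! vault cull(p=/datitot/sni) ~> ok
! vault cull(p=/datitot) ~> ok
! vault etch(p=/dro, c=kewu) ~> created
! sums load(x=52) ~> 52
! vault readout(p=/dro) ~> kewu
! sums times(x=-5) ~> -260
! sums times(x=-33) ~> 8580
! sums over(x=ANS) ~> 1
! sums plus(x=ANS) ~> 2
! sums minus(x=ANS) ~> 0
! vault peekin(p=/) ~> [dro]
! vault readout(p=/dro) ~> kewu
! vault crv(p=/gajepru) ~> ok
! vault peekin(p=/brafop/suzeji) ~> ToolError: not found
! vault peekin(p=/) ~> [dro, gajepru/]

Answer: [dro, gajepru/]


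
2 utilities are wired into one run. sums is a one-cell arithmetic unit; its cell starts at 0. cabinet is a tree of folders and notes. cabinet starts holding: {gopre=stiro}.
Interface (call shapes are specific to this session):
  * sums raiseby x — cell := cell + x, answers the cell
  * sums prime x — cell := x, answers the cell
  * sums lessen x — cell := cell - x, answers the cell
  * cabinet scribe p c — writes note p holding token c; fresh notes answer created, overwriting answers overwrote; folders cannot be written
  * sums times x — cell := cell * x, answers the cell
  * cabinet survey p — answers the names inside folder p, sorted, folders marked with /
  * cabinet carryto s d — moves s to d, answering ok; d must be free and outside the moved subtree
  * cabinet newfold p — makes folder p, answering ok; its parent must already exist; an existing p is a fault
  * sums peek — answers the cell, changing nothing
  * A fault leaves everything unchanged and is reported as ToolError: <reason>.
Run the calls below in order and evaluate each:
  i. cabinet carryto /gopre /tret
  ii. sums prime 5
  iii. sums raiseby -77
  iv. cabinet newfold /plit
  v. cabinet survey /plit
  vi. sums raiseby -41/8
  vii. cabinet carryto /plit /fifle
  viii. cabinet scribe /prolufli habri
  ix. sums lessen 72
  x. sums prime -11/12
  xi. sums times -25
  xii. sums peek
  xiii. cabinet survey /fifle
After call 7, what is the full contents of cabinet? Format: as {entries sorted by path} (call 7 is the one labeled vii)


Answer: {fifle/, tret=stiro}

Derivation:
>>> cabinet carryto s=/gopre d=/tret
:: ok
>>> sums prime x=5
:: 5
>>> sums raiseby x=-77
:: -72
>>> cabinet newfold p=/plit
:: ok
>>> cabinet survey p=/plit
:: []
>>> sums raiseby x=-41/8
:: -617/8
>>> cabinet carryto s=/plit d=/fifle
:: ok
>>> cabinet scribe p=/prolufli c=habri
:: created
>>> sums lessen x=72
:: -1193/8
>>> sums prime x=-11/12
:: -11/12
>>> sums times x=-25
:: 275/12
>>> sums peek
:: 275/12
>>> cabinet survey p=/fifle
:: []


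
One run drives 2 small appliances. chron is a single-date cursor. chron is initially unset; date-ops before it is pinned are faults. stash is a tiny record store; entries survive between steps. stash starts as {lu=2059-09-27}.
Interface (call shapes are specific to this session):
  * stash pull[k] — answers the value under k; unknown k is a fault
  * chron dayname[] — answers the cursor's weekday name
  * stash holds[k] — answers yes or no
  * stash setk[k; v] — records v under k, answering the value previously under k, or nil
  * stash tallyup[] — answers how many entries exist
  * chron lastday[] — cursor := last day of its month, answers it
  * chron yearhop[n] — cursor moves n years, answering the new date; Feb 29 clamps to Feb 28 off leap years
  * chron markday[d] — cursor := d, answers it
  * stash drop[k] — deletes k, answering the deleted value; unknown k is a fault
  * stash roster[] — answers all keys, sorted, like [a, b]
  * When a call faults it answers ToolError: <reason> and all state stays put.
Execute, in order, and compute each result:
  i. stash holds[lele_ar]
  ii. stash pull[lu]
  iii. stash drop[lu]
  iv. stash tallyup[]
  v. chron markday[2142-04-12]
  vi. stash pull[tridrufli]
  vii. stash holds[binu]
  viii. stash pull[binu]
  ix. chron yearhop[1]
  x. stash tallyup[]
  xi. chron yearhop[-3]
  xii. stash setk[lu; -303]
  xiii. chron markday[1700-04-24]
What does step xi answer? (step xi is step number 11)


Answer: 2140-04-12

Derivation:
[in] stash holds lele_ar
= no
[in] stash pull lu
= 2059-09-27
[in] stash drop lu
= 2059-09-27
[in] stash tallyup
= 0
[in] chron markday 2142-04-12
= 2142-04-12
[in] stash pull tridrufli
= ToolError: no such key tridrufli
[in] stash holds binu
= no
[in] stash pull binu
= ToolError: no such key binu
[in] chron yearhop 1
= 2143-04-12
[in] stash tallyup
= 0
[in] chron yearhop -3
= 2140-04-12
[in] stash setk lu -303
= nil
[in] chron markday 1700-04-24
= 1700-04-24


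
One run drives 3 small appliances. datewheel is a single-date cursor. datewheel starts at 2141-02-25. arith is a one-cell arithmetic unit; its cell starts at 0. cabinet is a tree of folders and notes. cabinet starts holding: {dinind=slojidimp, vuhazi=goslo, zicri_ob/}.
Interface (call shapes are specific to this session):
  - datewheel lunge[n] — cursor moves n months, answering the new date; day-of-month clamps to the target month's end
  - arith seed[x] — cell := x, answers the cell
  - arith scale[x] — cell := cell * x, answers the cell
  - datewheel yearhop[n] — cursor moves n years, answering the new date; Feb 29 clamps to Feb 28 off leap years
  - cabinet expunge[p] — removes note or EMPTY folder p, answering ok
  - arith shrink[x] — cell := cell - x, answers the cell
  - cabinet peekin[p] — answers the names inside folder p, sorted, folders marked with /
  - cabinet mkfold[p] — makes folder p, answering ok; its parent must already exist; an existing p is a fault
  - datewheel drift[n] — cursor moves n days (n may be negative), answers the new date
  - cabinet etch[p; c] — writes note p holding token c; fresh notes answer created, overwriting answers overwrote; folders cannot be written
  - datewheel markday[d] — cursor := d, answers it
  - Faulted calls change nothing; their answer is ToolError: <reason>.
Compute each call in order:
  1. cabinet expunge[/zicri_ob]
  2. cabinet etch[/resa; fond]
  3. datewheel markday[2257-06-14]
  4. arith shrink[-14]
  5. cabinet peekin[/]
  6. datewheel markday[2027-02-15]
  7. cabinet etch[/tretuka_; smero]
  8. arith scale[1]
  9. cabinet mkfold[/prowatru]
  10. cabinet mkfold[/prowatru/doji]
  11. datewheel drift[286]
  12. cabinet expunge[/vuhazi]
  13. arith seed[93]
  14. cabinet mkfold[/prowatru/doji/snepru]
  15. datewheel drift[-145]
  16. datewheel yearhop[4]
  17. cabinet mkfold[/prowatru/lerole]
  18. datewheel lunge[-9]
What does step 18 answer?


Answer: 2030-10-06

Derivation:
Then cabinet expunge with p='/zicri_ob', which returns ok.
I call cabinet etch with p='/resa', c='fond', and get created.
I invoke datewheel markday with d='2257-06-14', and get 2257-06-14.
I try arith shrink with x='-14', which returns 14.
Invoking cabinet peekin with p='/', and observe [dinind, resa, vuhazi].
Now I run datewheel markday with d='2027-02-15', yielding 2027-02-15.
I use cabinet etch with p='/tretuka_', c='smero', which returns created.
I invoke arith scale with x='1', giving 14.
I run cabinet mkfold with p='/prowatru', → ok.
I run cabinet mkfold with p='/prowatru/doji', → ok.
Using datewheel drift with n='286', and get 2027-11-28.
Then cabinet expunge with p='/vuhazi': ok.
I use arith seed with x='93', which returns 93.
Now I run cabinet mkfold with p='/prowatru/doji/snepru', → ok.
I use datewheel drift with n='-145', and observe 2027-07-06.
I try datewheel yearhop with n='4', and get 2031-07-06.
Then cabinet mkfold with p='/prowatru/lerole', — result: ok.
Next I call datewheel lunge with n='-9', giving 2030-10-06.


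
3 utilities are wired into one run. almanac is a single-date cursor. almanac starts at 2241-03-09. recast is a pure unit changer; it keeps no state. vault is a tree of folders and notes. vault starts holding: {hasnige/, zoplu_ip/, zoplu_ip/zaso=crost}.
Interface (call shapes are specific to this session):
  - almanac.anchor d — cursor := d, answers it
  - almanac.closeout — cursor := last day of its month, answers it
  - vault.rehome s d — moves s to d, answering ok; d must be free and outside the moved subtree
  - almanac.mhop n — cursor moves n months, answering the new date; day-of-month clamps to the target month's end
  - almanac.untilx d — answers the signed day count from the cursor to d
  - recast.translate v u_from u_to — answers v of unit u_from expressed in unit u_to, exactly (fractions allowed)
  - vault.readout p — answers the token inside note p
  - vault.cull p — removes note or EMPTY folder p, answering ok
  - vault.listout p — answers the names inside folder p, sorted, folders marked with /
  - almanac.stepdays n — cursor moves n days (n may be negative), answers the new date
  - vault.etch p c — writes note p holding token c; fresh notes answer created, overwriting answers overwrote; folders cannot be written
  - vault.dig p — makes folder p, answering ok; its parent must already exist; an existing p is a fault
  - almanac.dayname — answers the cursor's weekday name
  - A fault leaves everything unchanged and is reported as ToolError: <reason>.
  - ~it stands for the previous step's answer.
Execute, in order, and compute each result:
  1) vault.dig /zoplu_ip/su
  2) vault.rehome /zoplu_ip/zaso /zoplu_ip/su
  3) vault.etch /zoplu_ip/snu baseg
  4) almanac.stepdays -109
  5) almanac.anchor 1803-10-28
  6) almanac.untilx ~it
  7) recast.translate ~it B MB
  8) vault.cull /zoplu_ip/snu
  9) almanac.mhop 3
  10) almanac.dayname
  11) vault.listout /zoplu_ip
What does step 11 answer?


Answer: [su/, zaso]

Derivation:
CALL vault.dig[p='/zoplu_ip/su']
RET  ok
CALL vault.rehome[s='/zoplu_ip/zaso'; d='/zoplu_ip/su']
RET  ToolError: exists
CALL vault.etch[p='/zoplu_ip/snu'; c='baseg']
RET  created
CALL almanac.stepdays[n='-109']
RET  2240-11-20
CALL almanac.anchor[d='1803-10-28']
RET  1803-10-28
CALL almanac.untilx[d='~it']
RET  0
CALL recast.translate[v='~it'; u_from='B'; u_to='MB']
RET  0
CALL vault.cull[p='/zoplu_ip/snu']
RET  ok
CALL almanac.mhop[n='3']
RET  1804-01-28
CALL almanac.dayname[]
RET  Saturday
CALL vault.listout[p='/zoplu_ip']
RET  [su/, zaso]


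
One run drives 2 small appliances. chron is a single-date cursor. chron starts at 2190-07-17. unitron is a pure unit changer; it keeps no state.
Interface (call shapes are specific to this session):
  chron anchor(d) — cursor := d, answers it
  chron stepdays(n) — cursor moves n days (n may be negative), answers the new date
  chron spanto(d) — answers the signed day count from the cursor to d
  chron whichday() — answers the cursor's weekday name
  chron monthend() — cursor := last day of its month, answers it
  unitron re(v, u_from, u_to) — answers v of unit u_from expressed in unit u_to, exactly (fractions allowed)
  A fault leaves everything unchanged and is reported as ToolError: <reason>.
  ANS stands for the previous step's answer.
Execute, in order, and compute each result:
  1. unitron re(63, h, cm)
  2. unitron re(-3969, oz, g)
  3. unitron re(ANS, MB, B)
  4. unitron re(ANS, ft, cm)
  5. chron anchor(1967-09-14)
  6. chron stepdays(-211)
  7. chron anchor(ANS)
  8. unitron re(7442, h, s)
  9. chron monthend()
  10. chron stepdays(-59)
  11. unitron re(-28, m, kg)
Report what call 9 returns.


Answer: 1967-02-28

Derivation:
>> unitron re(63, h, cm)
<< ToolError: incompatible units
>> unitron re(-3969, oz, g)
<< -180030811653/1600000
>> unitron re(ANS, MB, B)
<< -900154058265/8
>> unitron re(ANS, ft, cm)
<< -68591739239793/20
>> chron anchor(1967-09-14)
<< 1967-09-14
>> chron stepdays(-211)
<< 1967-02-15
>> chron anchor(ANS)
<< 1967-02-15
>> unitron re(7442, h, s)
<< 26791200
>> chron monthend()
<< 1967-02-28
>> chron stepdays(-59)
<< 1966-12-31
>> unitron re(-28, m, kg)
<< ToolError: incompatible units


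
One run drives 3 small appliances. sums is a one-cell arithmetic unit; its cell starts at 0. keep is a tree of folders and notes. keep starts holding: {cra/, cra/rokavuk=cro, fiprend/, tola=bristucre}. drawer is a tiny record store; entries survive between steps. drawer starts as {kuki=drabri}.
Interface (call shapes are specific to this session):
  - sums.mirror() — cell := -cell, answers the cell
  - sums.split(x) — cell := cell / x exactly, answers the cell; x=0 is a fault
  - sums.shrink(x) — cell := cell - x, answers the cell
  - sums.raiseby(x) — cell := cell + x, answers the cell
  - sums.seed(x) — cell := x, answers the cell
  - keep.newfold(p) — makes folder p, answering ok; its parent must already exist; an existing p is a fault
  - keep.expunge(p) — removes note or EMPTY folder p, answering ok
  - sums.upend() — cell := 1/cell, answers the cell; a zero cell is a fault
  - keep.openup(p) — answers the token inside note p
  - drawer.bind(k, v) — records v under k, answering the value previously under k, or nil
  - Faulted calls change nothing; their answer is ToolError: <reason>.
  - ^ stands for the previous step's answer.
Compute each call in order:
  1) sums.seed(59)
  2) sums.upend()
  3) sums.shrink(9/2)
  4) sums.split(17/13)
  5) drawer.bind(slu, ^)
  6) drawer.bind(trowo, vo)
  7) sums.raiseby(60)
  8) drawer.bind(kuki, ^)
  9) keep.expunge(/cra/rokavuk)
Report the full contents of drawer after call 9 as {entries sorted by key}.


Answer: {kuki=113483/2006, slu=-6877/2006, trowo=vo}

Derivation:
Do: seed[x=59]
See: 59
Do: upend[]
See: 1/59
Do: shrink[x=9/2]
See: -529/118
Do: split[x=17/13]
See: -6877/2006
Do: bind[k=slu; v=^]
See: nil
Do: bind[k=trowo; v=vo]
See: nil
Do: raiseby[x=60]
See: 113483/2006
Do: bind[k=kuki; v=^]
See: drabri
Do: expunge[p=/cra/rokavuk]
See: ok


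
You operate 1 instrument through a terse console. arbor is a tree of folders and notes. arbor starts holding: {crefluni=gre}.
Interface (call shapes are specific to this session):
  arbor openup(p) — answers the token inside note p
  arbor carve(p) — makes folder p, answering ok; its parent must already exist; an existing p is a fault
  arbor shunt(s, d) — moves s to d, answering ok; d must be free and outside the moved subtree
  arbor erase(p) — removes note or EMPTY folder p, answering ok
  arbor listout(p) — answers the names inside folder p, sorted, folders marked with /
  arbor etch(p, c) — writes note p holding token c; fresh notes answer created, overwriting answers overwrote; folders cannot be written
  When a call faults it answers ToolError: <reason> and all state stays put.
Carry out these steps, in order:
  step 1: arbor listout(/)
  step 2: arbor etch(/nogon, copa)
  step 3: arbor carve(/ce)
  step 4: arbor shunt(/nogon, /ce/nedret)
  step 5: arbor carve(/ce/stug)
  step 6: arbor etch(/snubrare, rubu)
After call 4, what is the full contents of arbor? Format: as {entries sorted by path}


~$ arbor listout p→/
= [crefluni]
~$ arbor etch p→/nogon c→copa
= created
~$ arbor carve p→/ce
= ok
~$ arbor shunt s→/nogon d→/ce/nedret
= ok
~$ arbor carve p→/ce/stug
= ok
~$ arbor etch p→/snubrare c→rubu
= created

Answer: {ce/, ce/nedret=copa, crefluni=gre}


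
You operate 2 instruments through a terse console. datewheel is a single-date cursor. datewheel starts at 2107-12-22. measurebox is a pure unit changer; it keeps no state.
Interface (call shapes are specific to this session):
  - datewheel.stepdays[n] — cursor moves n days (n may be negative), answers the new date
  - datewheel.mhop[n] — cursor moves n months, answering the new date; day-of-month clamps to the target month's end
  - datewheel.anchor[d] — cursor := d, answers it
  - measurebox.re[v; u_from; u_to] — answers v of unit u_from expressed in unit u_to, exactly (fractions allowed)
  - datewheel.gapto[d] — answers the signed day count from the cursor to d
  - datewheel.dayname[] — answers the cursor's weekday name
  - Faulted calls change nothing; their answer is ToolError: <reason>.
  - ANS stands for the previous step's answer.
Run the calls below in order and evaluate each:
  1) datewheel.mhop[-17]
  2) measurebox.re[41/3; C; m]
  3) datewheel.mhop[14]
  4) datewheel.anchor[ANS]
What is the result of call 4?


-- datewheel.mhop(n=-17) == 2106-07-22
-- measurebox.re(v=41/3, u_from=C, u_to=m) == ToolError: incompatible units
-- datewheel.mhop(n=14) == 2107-09-22
-- datewheel.anchor(d=ANS) == 2107-09-22

Answer: 2107-09-22


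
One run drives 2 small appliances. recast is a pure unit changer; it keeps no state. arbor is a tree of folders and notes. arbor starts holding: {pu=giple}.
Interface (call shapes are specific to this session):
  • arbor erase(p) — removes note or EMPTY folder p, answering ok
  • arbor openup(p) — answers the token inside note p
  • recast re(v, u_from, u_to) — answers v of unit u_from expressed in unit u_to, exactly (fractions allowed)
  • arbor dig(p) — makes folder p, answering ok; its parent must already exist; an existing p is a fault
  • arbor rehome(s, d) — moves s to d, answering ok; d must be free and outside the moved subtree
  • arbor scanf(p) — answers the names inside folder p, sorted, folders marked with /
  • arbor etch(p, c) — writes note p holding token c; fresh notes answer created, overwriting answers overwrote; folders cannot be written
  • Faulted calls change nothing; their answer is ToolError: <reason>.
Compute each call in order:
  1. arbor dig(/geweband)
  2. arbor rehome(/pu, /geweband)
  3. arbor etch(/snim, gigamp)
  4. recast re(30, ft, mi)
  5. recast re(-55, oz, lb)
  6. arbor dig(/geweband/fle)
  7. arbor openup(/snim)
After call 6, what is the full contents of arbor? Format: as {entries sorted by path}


Answer: {geweband/, geweband/fle/, pu=giple, snim=gigamp}

Derivation:
Invoking arbor dig with p→/geweband, and observe ok.
Calling arbor rehome with s→/pu, d→/geweband, and get ToolError: exists.
Invoking arbor etch with p→/snim, c→gigamp, giving created.
Calling recast re with v→30, u_from→ft, u_to→mi, giving 1/176.
Calling recast re with v→-55, u_from→oz, u_to→lb, which returns -55/16.
Then arbor dig with p→/geweband/fle, and get ok.
I try arbor openup with p→/snim, which returns gigamp.


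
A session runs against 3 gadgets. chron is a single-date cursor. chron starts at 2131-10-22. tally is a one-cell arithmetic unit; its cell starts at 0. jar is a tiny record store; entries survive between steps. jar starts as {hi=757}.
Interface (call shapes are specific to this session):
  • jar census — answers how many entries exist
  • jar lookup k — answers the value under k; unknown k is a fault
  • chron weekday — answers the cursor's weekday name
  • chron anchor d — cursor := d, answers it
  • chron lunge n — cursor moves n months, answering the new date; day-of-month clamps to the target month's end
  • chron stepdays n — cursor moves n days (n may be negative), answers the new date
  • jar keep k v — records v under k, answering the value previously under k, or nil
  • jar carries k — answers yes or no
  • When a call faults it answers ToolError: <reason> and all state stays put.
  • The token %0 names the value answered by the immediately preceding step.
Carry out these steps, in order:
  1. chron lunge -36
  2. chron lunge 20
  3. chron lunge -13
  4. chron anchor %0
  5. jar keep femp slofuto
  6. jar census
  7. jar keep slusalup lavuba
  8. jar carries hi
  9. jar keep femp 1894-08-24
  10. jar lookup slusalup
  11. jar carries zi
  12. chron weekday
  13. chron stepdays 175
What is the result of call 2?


% 1. chron lunge(n='-36') == 2128-10-22
% 2. chron lunge(n='20') == 2130-06-22
% 3. chron lunge(n='-13') == 2129-05-22
% 4. chron anchor(d='%0') == 2129-05-22
% 5. jar keep(k='femp', v='slofuto') == nil
% 6. jar census() == 2
% 7. jar keep(k='slusalup', v='lavuba') == nil
% 8. jar carries(k='hi') == yes
% 9. jar keep(k='femp', v='1894-08-24') == slofuto
% 10. jar lookup(k='slusalup') == lavuba
% 11. jar carries(k='zi') == no
% 12. chron weekday() == Sunday
% 13. chron stepdays(n='175') == 2129-11-13

Answer: 2130-06-22


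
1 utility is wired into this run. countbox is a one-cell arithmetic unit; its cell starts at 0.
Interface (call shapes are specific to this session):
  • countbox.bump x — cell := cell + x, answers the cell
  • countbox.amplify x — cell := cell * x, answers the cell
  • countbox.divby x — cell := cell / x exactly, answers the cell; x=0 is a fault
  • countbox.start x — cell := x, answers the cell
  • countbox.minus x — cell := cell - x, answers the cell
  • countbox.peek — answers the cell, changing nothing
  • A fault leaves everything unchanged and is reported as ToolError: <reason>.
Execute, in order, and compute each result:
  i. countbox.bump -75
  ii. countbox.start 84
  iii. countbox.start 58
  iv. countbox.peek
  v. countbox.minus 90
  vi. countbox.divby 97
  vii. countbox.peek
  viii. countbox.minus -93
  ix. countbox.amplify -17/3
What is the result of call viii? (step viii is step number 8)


Answer: 8989/97

Derivation:
Do: countbox.bump[x=-75]
See: -75
Do: countbox.start[x=84]
See: 84
Do: countbox.start[x=58]
See: 58
Do: countbox.peek[]
See: 58
Do: countbox.minus[x=90]
See: -32
Do: countbox.divby[x=97]
See: -32/97
Do: countbox.peek[]
See: -32/97
Do: countbox.minus[x=-93]
See: 8989/97
Do: countbox.amplify[x=-17/3]
See: -152813/291
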